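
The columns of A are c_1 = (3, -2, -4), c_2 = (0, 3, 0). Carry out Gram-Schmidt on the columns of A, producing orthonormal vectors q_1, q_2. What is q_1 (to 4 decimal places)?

q_1 = (0.5571, -0.3714, -0.7428)

c_1 = (3, -2, -4); ‖c_1‖ = 5.3852, so q_1 = (0.5571, -0.3714, -0.7428).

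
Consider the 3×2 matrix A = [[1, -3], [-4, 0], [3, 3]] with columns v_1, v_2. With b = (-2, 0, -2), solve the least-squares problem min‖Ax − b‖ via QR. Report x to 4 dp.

x = (-0.3333, 0.1111)

v_1 = (1, -4, 3); ‖v_1‖ = 5.0990, so q_1 = (0.1961, -0.7845, 0.5883).
q_1·v_2 = 0.1961·(-3) + (-0.7845)·0 + 0.5883·3 = 1.1767.
u_2 = v_2 − 1.1767·q_1 = (-3.2308, 0.9231, 2.3077).
‖u_2‖ = 4.0762, so q_2 = (-0.7926, 0.2265, 0.5661).
Qᵀb = (-1.5689, 0.4529).
Back-substitute: x_2 = 0.4529/4.0762 = 0.1111.
x_1 = (-1.5689 − 1.1767·0.1111)/5.0990 = -0.3333.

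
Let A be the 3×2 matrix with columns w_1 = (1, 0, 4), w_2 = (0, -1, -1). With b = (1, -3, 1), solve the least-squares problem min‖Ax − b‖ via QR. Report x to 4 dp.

e_1 = w_1/‖w_1‖ = (1, 0, 4)/4.1231 = (0.2425, 0.0000, 0.9701).
r_{12} = e_1·w_2 = -0.9701.
u_2 = w_2 + 0.9701·e_1 = (0.2353, -1.0000, -0.0588).
‖u_2‖ = 1.0290, so e_2 = (0.2287, -0.9718, -0.0572).
Qᵀb = (1.2127, 3.0870).
Back-substitute: x_2 = 3.0870/1.0290 = 3.0000.
x_1 = (1.2127 + 0.9701·3.0000)/4.1231 = 1.0000.

x = (1.0000, 3.0000)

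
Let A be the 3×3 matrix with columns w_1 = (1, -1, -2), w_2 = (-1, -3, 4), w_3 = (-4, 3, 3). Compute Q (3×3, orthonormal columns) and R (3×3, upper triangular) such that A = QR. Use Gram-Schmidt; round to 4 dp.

Q = [[0.4082, 0.0000, -0.9129], [-0.4082, -0.8944, -0.1826], [-0.8165, 0.4472, -0.3651]], R = [[2.4495, -2.4495, -5.3072], [0.0000, 4.4721, -1.3416], [0.0000, 0.0000, 2.0083]]

w_1 = (1, -1, -2); ‖w_1‖ = 2.4495, so q_1 = (0.4082, -0.4082, -0.8165).
q_1·w_2 = 0.4082·(-1) + (-0.4082)·(-3) + (-0.8165)·4 = -2.4495.
u_2 = w_2 + 2.4495·q_1 = (0.0000, -4.0000, 2.0000).
‖u_2‖ = 4.4721, so q_2 = (0.0000, -0.8944, 0.4472).
q_1·w_3 = 0.4082·(-4) + (-0.4082)·3 + (-0.8165)·3 = -5.3072; q_2·w_3 = 0.0000·(-4) + (-0.8944)·3 + 0.4472·3 = -1.3416.
u_3 = w_3 + 5.3072·q_1 + 1.3416·q_2 = (-1.8333, -0.3667, -0.7333).
‖u_3‖ = 2.0083, so q_3 = (-0.9129, -0.1826, -0.3651).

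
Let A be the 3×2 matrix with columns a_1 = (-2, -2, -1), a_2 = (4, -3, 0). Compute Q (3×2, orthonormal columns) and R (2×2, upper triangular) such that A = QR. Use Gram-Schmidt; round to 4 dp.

a_1 = (-2, -2, -1); ‖a_1‖ = 3.0000, so e_1 = (-0.6667, -0.6667, -0.3333).
e_1·a_2 = (-0.6667)·4 + (-0.6667)·(-3) + (-0.3333)·0 = -0.6667.
u_2 = a_2 + 0.6667·e_1 = (3.5556, -3.4444, -0.2222).
‖u_2‖ = 4.9554, so e_2 = (0.7175, -0.6951, -0.0448).

Q = [[-0.6667, 0.7175], [-0.6667, -0.6951], [-0.3333, -0.0448]], R = [[3.0000, -0.6667], [0.0000, 4.9554]]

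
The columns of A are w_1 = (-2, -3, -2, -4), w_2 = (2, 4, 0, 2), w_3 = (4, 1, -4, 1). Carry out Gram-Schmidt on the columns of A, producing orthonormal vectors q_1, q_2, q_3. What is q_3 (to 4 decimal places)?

q_3 = (0.6275, -0.4675, -0.5414, 0.3076)

q_1 = w_1/‖w_1‖ = (-2, -3, -2, -4)/5.7446 = (-0.3482, -0.5222, -0.3482, -0.6963).
r_{12} = q_1·w_2 = -4.1779.
u_2 = w_2 + 4.1779·q_1 = (0.5455, 1.8182, -1.4545, -0.9091).
‖u_2‖ = 2.5584, so q_2 = (0.2132, 0.7107, -0.5685, -0.3553).
r_{13} = q_1·w_3 = -1.2185; r_{23} = q_2·w_3 = 3.4823.
u_3 = w_3 + 1.2185·q_1 − 3.4823·q_2 = (2.8333, -2.1111, -2.4444, 1.3889).
‖u_3‖ = 4.5154, so q_3 = (0.6275, -0.4675, -0.5414, 0.3076).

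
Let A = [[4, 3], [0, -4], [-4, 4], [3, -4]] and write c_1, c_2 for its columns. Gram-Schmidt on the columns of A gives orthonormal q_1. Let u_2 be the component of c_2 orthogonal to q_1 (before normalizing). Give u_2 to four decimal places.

c_1 = (4, 0, -4, 3); ‖c_1‖ = 6.4031, so q_1 = (0.6247, 0.0000, -0.6247, 0.4685).
q_1·c_2 = 0.6247·3 + 0.0000·(-4) + (-0.6247)·4 + 0.4685·(-4) = -2.4988.
u_2 = c_2 + 2.4988·q_1 = (4.5610, -4.0000, 2.4390, -2.8293).

u_2 = (4.5610, -4.0000, 2.4390, -2.8293)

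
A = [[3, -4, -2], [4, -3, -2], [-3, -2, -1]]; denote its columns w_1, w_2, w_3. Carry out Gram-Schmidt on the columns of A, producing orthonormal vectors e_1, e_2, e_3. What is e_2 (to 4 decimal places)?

w_1 = (3, 4, -3); ‖w_1‖ = 5.8310, so e_1 = (0.5145, 0.6860, -0.5145).
e_1·w_2 = 0.5145·(-4) + 0.6860·(-3) + (-0.5145)·(-2) = -3.0870.
u_2 = w_2 + 3.0870·e_1 = (-2.4118, -0.8824, -3.5882).
‖u_2‖ = 4.4125, so e_2 = (-0.5466, -0.2000, -0.8132).

e_2 = (-0.5466, -0.2000, -0.8132)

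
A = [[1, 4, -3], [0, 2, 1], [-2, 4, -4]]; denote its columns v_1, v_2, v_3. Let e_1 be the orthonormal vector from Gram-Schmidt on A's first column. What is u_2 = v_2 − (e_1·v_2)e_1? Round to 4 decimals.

e_1 = v_1/‖v_1‖ = (1, 0, -2)/2.2361 = (0.4472, 0.0000, -0.8944).
r_{12} = e_1·v_2 = -1.7889.
u_2 = v_2 + 1.7889·e_1 = (4.8000, 2.0000, 2.4000).

u_2 = (4.8000, 2.0000, 2.4000)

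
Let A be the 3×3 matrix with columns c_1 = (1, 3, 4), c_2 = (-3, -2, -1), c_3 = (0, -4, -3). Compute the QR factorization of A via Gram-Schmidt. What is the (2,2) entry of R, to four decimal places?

r_{22} = 2.7386

c_1 = (1, 3, 4); ‖c_1‖ = 5.0990, so q_1 = (0.1961, 0.5883, 0.7845).
q_1·c_2 = 0.1961·(-3) + 0.5883·(-2) + 0.7845·(-1) = -2.5495.
u_2 = c_2 + 2.5495·q_1 = (-2.5000, -0.5000, 1.0000).
r_{22} = ‖u_2‖ = 2.7386.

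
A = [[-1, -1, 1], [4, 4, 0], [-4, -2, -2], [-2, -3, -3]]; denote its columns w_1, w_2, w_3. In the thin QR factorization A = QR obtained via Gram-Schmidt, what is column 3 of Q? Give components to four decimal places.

e_3 = (0.4621, -0.5243, -0.3199, -0.6398)

w_1 = (-1, 4, -4, -2); ‖w_1‖ = 6.0828, so e_1 = (-0.1644, 0.6576, -0.6576, -0.3288).
e_1·w_2 = (-0.1644)·(-1) + 0.6576·4 + (-0.6576)·(-2) + (-0.3288)·(-3) = 5.0964.
u_2 = w_2 − 5.0964·e_1 = (-0.1622, 0.6486, 1.3514, -1.3243).
‖u_2‖ = 2.0067, so e_2 = (-0.0808, 0.3232, 0.6734, -0.6599).
e_1·w_3 = (-0.1644)·1 + 0.6576·0 + (-0.6576)·(-2) + (-0.3288)·(-3) = 2.1372; e_2·w_3 = (-0.0808)·1 + 0.3232·0 + 0.6734·(-2) + (-0.6599)·(-3) = 0.5522.
u_3 = w_3 − 2.1372·e_1 − 0.5522·e_2 = (1.3960, -1.5839, -0.9664, -1.9329).
‖u_3‖ = 3.0212, so e_3 = (0.4621, -0.5243, -0.3199, -0.6398).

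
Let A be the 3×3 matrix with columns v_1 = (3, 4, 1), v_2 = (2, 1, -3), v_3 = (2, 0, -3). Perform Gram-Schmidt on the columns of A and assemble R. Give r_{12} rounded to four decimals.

r_{12} = 1.3728

q_1 = v_1/‖v_1‖ = (3, 4, 1)/5.0990 = (0.5883, 0.7845, 0.1961).
r_{12} = q_1·v_2 = 1.3728.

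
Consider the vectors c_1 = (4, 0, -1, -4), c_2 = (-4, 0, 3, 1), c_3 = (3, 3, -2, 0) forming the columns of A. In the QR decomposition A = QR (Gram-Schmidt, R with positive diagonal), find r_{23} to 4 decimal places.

c_1 = (4, 0, -1, -4); ‖c_1‖ = 5.7446, so q_1 = (0.6963, 0.0000, -0.1741, -0.6963).
q_1·c_2 = 0.6963·(-4) + 0.0000·0 + (-0.1741)·3 + (-0.6963)·1 = -4.0038.
u_2 = c_2 + 4.0038·q_1 = (-1.2121, 0.0000, 2.3030, -1.7879).
‖u_2‖ = 3.1575, so q_2 = (-0.3839, 0.0000, 0.7294, -0.5662).
r_{23} = q_2·c_3 = -2.6104.

r_{23} = -2.6104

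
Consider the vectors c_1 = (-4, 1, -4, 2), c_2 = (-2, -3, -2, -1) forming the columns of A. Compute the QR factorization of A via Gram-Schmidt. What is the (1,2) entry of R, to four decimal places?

e_1 = c_1/‖c_1‖ = (-4, 1, -4, 2)/6.0828 = (-0.6576, 0.1644, -0.6576, 0.3288).
r_{12} = e_1·c_2 = 1.8084.

r_{12} = 1.8084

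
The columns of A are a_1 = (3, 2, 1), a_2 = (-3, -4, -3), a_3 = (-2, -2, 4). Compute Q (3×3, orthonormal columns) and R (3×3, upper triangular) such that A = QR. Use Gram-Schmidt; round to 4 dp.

Q = [[0.8018, 0.5518, 0.2294], [0.5345, -0.4905, -0.6882], [0.2673, -0.6745, 0.6882]], R = [[3.7417, -5.3452, -1.6036], [0.0000, 2.3299, -2.8204], [0.0000, 0.0000, 3.6707]]

e_1 = a_1/‖a_1‖ = (3, 2, 1)/3.7417 = (0.8018, 0.5345, 0.2673).
r_{12} = e_1·a_2 = -5.3452.
u_2 = a_2 + 5.3452·e_1 = (1.2857, -1.1429, -1.5714).
‖u_2‖ = 2.3299, so e_2 = (0.5518, -0.4905, -0.6745).
r_{13} = e_1·a_3 = -1.6036; r_{23} = e_2·a_3 = -2.8204.
u_3 = a_3 + 1.6036·e_1 + 2.8204·e_2 = (0.8421, -2.5263, 2.5263).
‖u_3‖ = 3.6707, so e_3 = (0.2294, -0.6882, 0.6882).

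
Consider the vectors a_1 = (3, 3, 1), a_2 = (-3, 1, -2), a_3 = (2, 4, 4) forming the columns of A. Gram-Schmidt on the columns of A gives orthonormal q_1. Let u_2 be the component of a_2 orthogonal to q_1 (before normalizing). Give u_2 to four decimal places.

u_2 = (-1.7368, 2.2632, -1.5789)

a_1 = (3, 3, 1); ‖a_1‖ = 4.3589, so q_1 = (0.6882, 0.6882, 0.2294).
q_1·a_2 = 0.6882·(-3) + 0.6882·1 + 0.2294·(-2) = -1.8353.
u_2 = a_2 + 1.8353·q_1 = (-1.7368, 2.2632, -1.5789).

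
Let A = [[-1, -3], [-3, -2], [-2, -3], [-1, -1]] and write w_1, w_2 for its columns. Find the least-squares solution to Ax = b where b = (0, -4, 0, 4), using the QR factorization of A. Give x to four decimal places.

e_1 = w_1/‖w_1‖ = (-1, -3, -2, -1)/3.8730 = (-0.2582, -0.7746, -0.5164, -0.2582).
r_{12} = e_1·w_2 = 4.1312.
u_2 = w_2 − 4.1312·e_1 = (-1.9333, 1.2000, -0.8667, 0.0667).
‖u_2‖ = 2.4358, so e_2 = (-0.7937, 0.4926, -0.3558, 0.0274).
Qᵀb = (2.0656, -1.8611).
Back-substitute: x_2 = -1.8611/2.4358 = -0.7640.
x_1 = (2.0656 − 4.1312·(-0.7640))/3.8730 = 1.3483.

x = (1.3483, -0.7640)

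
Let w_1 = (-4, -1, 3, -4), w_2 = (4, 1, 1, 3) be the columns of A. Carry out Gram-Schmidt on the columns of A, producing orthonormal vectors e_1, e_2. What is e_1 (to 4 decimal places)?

e_1 = w_1/‖w_1‖ = (-4, -1, 3, -4)/6.4807 = (-0.6172, -0.1543, 0.4629, -0.6172).

e_1 = (-0.6172, -0.1543, 0.4629, -0.6172)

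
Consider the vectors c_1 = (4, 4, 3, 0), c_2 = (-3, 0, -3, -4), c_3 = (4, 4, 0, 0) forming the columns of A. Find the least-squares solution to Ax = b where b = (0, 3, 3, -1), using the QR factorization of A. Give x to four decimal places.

x = (1.4146, 0.4146, -0.8841)

q_1 = c_1/‖c_1‖ = (4, 4, 3, 0)/6.4031 = (0.6247, 0.6247, 0.4685, 0.0000).
r_{12} = q_1·c_2 = -3.2796.
u_2 = c_2 + 3.2796·q_1 = (-0.9512, 2.0488, -1.4634, -4.0000).
‖u_2‖ = 4.8212, so q_2 = (-0.1973, 0.4250, -0.3035, -0.8297).
r_{13} = q_1·c_3 = 4.9976; r_{23} = q_2·c_3 = 0.9106.
u_3 = c_3 − 4.9976·q_1 − 0.9106·q_2 = (1.0577, 0.4911, -2.0651, 0.7555).
‖u_3‖ = 2.4890, so q_3 = (0.4250, 0.1973, -0.8297, 0.3035).
Qᵀb = (3.2796, 1.1939, -2.2006).
Back-substitute: x_3 = -2.2006/2.4890 = -0.8841.
x_2 = (1.1939 − 0.9106·(-0.8841))/4.8212 = 0.4146.
x_1 = (3.2796 + 3.2796·0.4146 − 4.9976·(-0.8841))/6.4031 = 1.4146.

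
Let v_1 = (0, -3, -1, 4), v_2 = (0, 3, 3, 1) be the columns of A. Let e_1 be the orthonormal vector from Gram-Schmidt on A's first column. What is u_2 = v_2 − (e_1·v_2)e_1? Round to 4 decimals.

u_2 = (0.0000, 2.0769, 2.6923, 2.2308)

v_1 = (0, -3, -1, 4); ‖v_1‖ = 5.0990, so e_1 = (0.0000, -0.5883, -0.1961, 0.7845).
e_1·v_2 = 0.0000·0 + (-0.5883)·3 + (-0.1961)·3 + 0.7845·1 = -1.5689.
u_2 = v_2 + 1.5689·e_1 = (0.0000, 2.0769, 2.6923, 2.2308).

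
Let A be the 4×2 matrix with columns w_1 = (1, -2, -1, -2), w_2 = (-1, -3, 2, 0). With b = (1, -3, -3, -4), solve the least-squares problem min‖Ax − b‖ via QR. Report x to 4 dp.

w_1 = (1, -2, -1, -2); ‖w_1‖ = 3.1623, so e_1 = (0.3162, -0.6325, -0.3162, -0.6325).
e_1·w_2 = 0.3162·(-1) + (-0.6325)·(-3) + (-0.3162)·2 + (-0.6325)·0 = 0.9487.
u_2 = w_2 − 0.9487·e_1 = (-1.3000, -2.4000, 2.3000, 0.6000).
‖u_2‖ = 3.6194, so e_2 = (-0.3592, -0.6631, 0.6355, 0.1658).
Qᵀb = (5.6921, -0.9394).
Back-substitute: x_2 = -0.9394/3.6194 = -0.2595.
x_1 = (5.6921 − 0.9487·(-0.2595))/3.1623 = 1.8779.

x = (1.8779, -0.2595)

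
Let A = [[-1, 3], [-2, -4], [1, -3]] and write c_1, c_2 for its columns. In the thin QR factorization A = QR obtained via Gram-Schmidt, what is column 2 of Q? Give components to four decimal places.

c_1 = (-1, -2, 1); ‖c_1‖ = 2.4495, so e_1 = (-0.4082, -0.8165, 0.4082).
e_1·c_2 = (-0.4082)·3 + (-0.8165)·(-4) + 0.4082·(-3) = 0.8165.
u_2 = c_2 − 0.8165·e_1 = (3.3333, -3.3333, -3.3333).
‖u_2‖ = 5.7735, so e_2 = (0.5774, -0.5774, -0.5774).

e_2 = (0.5774, -0.5774, -0.5774)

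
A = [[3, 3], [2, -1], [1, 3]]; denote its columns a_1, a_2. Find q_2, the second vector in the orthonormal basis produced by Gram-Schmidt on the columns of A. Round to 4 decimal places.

a_1 = (3, 2, 1); ‖a_1‖ = 3.7417, so q_1 = (0.8018, 0.5345, 0.2673).
q_1·a_2 = 0.8018·3 + 0.5345·(-1) + 0.2673·3 = 2.6726.
u_2 = a_2 − 2.6726·q_1 = (0.8571, -2.4286, 2.2857).
‖u_2‖ = 3.4434, so q_2 = (0.2489, -0.7053, 0.6638).

q_2 = (0.2489, -0.7053, 0.6638)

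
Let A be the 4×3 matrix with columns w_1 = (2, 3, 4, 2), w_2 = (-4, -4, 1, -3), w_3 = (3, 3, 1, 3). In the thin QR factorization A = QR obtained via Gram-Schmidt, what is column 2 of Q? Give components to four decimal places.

q_2 = (-0.5101, -0.3825, 0.7013, -0.3188)

w_1 = (2, 3, 4, 2); ‖w_1‖ = 5.7446, so q_1 = (0.3482, 0.5222, 0.6963, 0.3482).
q_1·w_2 = 0.3482·(-4) + 0.5222·(-4) + 0.6963·1 + 0.3482·(-3) = -3.8297.
u_2 = w_2 + 3.8297·q_1 = (-2.6667, -2.0000, 3.6667, -1.6667).
‖u_2‖ = 5.2281, so q_2 = (-0.5101, -0.3825, 0.7013, -0.3188).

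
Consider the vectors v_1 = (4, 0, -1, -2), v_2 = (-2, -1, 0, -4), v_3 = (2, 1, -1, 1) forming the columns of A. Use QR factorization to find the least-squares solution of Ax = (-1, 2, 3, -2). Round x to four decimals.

x = (0.0924, 0.0784, -0.7059)

q_1 = v_1/‖v_1‖ = (4, 0, -1, -2)/4.5826 = (0.8729, 0.0000, -0.2182, -0.4364).
r_{12} = q_1·v_2 = 0.0000.
u_2 = v_2 + 0.0000·q_1 = (-2.0000, -1.0000, 0.0000, -4.0000).
‖u_2‖ = 4.5826, so q_2 = (-0.4364, -0.2182, 0.0000, -0.8729).
r_{13} = q_1·v_3 = 1.5275; r_{23} = q_2·v_3 = -1.9640.
u_3 = v_3 − 1.5275·q_1 + 1.9640·q_2 = (-0.1905, 0.5714, -0.6667, -0.0476).
‖u_3‖ = 0.8997, so q_3 = (-0.2117, 0.6351, -0.7410, -0.0529).
Qᵀb = (-0.6547, 1.7457, -0.6351).
Back-substitute: x_3 = -0.6351/0.8997 = -0.7059.
x_2 = (1.7457 + 1.9640·(-0.7059))/4.5826 = 0.0784.
x_1 = (-0.6547 + 0.0000·0.0784 − 1.5275·(-0.7059))/4.5826 = 0.0924.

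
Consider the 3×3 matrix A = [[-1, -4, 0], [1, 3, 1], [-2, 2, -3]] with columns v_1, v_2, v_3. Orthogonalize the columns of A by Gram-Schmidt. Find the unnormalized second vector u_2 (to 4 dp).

u_2 = (-3.5000, 2.5000, 3.0000)

q_1 = v_1/‖v_1‖ = (-1, 1, -2)/2.4495 = (-0.4082, 0.4082, -0.8165).
r_{12} = q_1·v_2 = 1.2247.
u_2 = v_2 − 1.2247·q_1 = (-3.5000, 2.5000, 3.0000).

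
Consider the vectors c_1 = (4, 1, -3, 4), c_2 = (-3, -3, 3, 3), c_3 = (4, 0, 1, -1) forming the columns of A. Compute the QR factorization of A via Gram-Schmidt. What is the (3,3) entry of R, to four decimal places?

r_{33} = 3.6527

c_1 = (4, 1, -3, 4); ‖c_1‖ = 6.4807, so e_1 = (0.6172, 0.1543, -0.4629, 0.6172).
e_1·c_2 = 0.6172·(-3) + 0.1543·(-3) + (-0.4629)·3 + 0.6172·3 = -1.8516.
u_2 = c_2 + 1.8516·e_1 = (-1.8571, -2.7143, 2.1429, 4.1429).
‖u_2‖ = 5.7071, so e_2 = (-0.3254, -0.4756, 0.3755, 0.7259).
e_1·c_3 = 0.6172·4 + 0.1543·0 + (-0.4629)·1 + 0.6172·(-1) = 1.3887; e_2·c_3 = (-0.3254)·4 + (-0.4756)·0 + 0.3755·1 + 0.7259·(-1) = -1.6521.
u_3 = c_3 − 1.3887·e_1 + 1.6521·e_2 = (2.6053, -1.0000, 2.2632, -0.6579).
r_{33} = ‖u_3‖ = 3.6527.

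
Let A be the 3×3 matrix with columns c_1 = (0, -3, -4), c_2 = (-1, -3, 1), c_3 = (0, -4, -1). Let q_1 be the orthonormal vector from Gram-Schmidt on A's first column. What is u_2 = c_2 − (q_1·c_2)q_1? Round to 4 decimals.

u_2 = (-1.0000, -2.4000, 1.8000)

c_1 = (0, -3, -4); ‖c_1‖ = 5.0000, so q_1 = (0.0000, -0.6000, -0.8000).
q_1·c_2 = 0.0000·(-1) + (-0.6000)·(-3) + (-0.8000)·1 = 1.0000.
u_2 = c_2 − 1.0000·q_1 = (-1.0000, -2.4000, 1.8000).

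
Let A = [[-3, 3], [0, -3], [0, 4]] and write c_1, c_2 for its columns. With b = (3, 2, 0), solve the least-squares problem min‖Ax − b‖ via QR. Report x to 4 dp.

c_1 = (-3, 0, 0); ‖c_1‖ = 3.0000, so e_1 = (-1.0000, 0.0000, 0.0000).
e_1·c_2 = (-1.0000)·3 + 0.0000·(-3) + 0.0000·4 = -3.0000.
u_2 = c_2 + 3.0000·e_1 = (0.0000, -3.0000, 4.0000).
‖u_2‖ = 5.0000, so e_2 = (0.0000, -0.6000, 0.8000).
Qᵀb = (-3.0000, -1.2000).
Back-substitute: x_2 = -1.2000/5.0000 = -0.2400.
x_1 = (-3.0000 + 3.0000·(-0.2400))/3.0000 = -1.2400.

x = (-1.2400, -0.2400)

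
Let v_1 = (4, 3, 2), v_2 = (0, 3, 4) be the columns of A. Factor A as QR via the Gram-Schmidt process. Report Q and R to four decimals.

Q = [[0.7428, -0.6047], [0.5571, 0.3202], [0.3714, 0.7292]], R = [[5.3852, 3.1568], [0.0000, 3.8774]]

v_1 = (4, 3, 2); ‖v_1‖ = 5.3852, so q_1 = (0.7428, 0.5571, 0.3714).
q_1·v_2 = 0.7428·0 + 0.5571·3 + 0.3714·4 = 3.1568.
u_2 = v_2 − 3.1568·q_1 = (-2.3448, 1.2414, 2.8276).
‖u_2‖ = 3.8774, so q_2 = (-0.6047, 0.3202, 0.7292).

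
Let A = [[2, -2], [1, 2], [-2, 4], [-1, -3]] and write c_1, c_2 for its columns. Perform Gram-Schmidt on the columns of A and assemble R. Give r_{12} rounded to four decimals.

r_{12} = -2.2136

c_1 = (2, 1, -2, -1); ‖c_1‖ = 3.1623, so e_1 = (0.6325, 0.3162, -0.6325, -0.3162).
r_{12} = e_1·c_2 = -2.2136.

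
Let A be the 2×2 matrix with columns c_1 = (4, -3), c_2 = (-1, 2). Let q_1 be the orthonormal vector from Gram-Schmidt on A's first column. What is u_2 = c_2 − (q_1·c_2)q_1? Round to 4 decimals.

c_1 = (4, -3); ‖c_1‖ = 5.0000, so q_1 = (0.8000, -0.6000).
q_1·c_2 = 0.8000·(-1) + (-0.6000)·2 = -2.0000.
u_2 = c_2 + 2.0000·q_1 = (0.6000, 0.8000).

u_2 = (0.6000, 0.8000)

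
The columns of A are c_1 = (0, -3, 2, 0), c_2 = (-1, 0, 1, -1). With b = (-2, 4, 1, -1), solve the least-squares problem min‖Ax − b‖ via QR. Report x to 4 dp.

e_1 = c_1/‖c_1‖ = (0, -3, 2, 0)/3.6056 = (0.0000, -0.8321, 0.5547, 0.0000).
r_{12} = e_1·c_2 = 0.5547.
u_2 = c_2 − 0.5547·e_1 = (-1.0000, 0.4615, 0.6923, -1.0000).
‖u_2‖ = 1.6408, so e_2 = (-0.6094, 0.2813, 0.4219, -0.6094).
Qᵀb = (-2.7735, 3.3754).
Back-substitute: x_2 = 3.3754/1.6408 = 2.0571.
x_1 = (-2.7735 − 0.5547·2.0571)/3.6056 = -1.0857.

x = (-1.0857, 2.0571)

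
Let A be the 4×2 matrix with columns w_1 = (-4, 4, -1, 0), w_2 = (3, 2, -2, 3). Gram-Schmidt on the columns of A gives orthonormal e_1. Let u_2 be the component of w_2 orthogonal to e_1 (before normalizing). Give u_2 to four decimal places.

w_1 = (-4, 4, -1, 0); ‖w_1‖ = 5.7446, so e_1 = (-0.6963, 0.6963, -0.1741, 0.0000).
e_1·w_2 = (-0.6963)·3 + 0.6963·2 + (-0.1741)·(-2) + 0.0000·3 = -0.3482.
u_2 = w_2 + 0.3482·e_1 = (2.7576, 2.2424, -2.0606, 3.0000).

u_2 = (2.7576, 2.2424, -2.0606, 3.0000)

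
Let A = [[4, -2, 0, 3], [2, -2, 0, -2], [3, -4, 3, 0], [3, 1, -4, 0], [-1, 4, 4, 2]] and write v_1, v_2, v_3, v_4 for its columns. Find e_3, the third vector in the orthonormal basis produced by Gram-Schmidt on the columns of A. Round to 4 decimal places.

v_1 = (4, 2, 3, 3, -1); ‖v_1‖ = 6.2450, so e_1 = (0.6405, 0.3203, 0.4804, 0.4804, -0.1601).
e_1·v_2 = 0.6405·(-2) + 0.3203·(-2) + 0.4804·(-4) + 0.4804·1 + (-0.1601)·4 = -4.0032.
u_2 = v_2 + 4.0032·e_1 = (0.5641, -0.7179, -2.0769, 2.9231, 3.3590).
‖u_2‖ = 4.9974, so e_2 = (0.1129, -0.1437, -0.4156, 0.5849, 0.6721).
e_1·v_3 = 0.6405·0 + 0.3203·0 + 0.4804·3 + 0.4804·(-4) + (-0.1601)·4 = -1.1209; e_2·v_3 = 0.1129·0 + (-0.1437)·0 + (-0.4156)·3 + 0.5849·(-4) + 0.6721·4 = -0.8979.
u_3 = v_3 + 1.1209·e_1 + 0.8979·e_2 = (0.8193, 0.2300, 3.1653, -2.9363, 4.4240).
‖u_3‖ = 6.2400, so e_3 = (0.1313, 0.0369, 0.5073, -0.4706, 0.7090).

e_3 = (0.1313, 0.0369, 0.5073, -0.4706, 0.7090)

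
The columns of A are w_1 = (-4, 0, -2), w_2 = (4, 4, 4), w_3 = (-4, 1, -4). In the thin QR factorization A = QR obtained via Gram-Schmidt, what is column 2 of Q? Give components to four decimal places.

w_1 = (-4, 0, -2); ‖w_1‖ = 4.4721, so q_1 = (-0.8944, 0.0000, -0.4472).
q_1·w_2 = (-0.8944)·4 + 0.0000·4 + (-0.4472)·4 = -5.3666.
u_2 = w_2 + 5.3666·q_1 = (-0.8000, 4.0000, 1.6000).
‖u_2‖ = 4.3818, so q_2 = (-0.1826, 0.9129, 0.3651).

q_2 = (-0.1826, 0.9129, 0.3651)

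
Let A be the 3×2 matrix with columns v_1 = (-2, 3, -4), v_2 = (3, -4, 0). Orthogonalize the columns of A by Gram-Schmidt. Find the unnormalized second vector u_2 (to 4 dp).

u_2 = (1.7586, -2.1379, -2.4828)

v_1 = (-2, 3, -4); ‖v_1‖ = 5.3852, so q_1 = (-0.3714, 0.5571, -0.7428).
q_1·v_2 = (-0.3714)·3 + 0.5571·(-4) + (-0.7428)·0 = -3.3425.
u_2 = v_2 + 3.3425·q_1 = (1.7586, -2.1379, -2.4828).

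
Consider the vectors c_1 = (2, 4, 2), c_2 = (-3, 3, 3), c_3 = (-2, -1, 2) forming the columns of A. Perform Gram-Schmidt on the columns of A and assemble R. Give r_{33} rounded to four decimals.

c_1 = (2, 4, 2); ‖c_1‖ = 4.8990, so q_1 = (0.4082, 0.8165, 0.4082).
q_1·c_2 = 0.4082·(-3) + 0.8165·3 + 0.4082·3 = 2.4495.
u_2 = c_2 − 2.4495·q_1 = (-4.0000, 1.0000, 2.0000).
‖u_2‖ = 4.5826, so q_2 = (-0.8729, 0.2182, 0.4364).
q_1·c_3 = 0.4082·(-2) + 0.8165·(-1) + 0.4082·2 = -0.8165; q_2·c_3 = (-0.8729)·(-2) + 0.2182·(-1) + 0.4364·2 = 2.4004.
u_3 = c_3 + 0.8165·q_1 − 2.4004·q_2 = (0.4286, -0.8571, 1.2857).
r_{33} = ‖u_3‖ = 1.6036.

r_{33} = 1.6036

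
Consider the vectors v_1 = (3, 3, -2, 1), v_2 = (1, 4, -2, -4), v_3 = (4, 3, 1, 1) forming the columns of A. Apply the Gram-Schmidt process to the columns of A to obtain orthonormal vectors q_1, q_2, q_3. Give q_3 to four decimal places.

q_3 = (0.4219, 0.2036, 0.8742, -0.1280)

q_1 = v_1/‖v_1‖ = (3, 3, -2, 1)/4.7958 = (0.6255, 0.6255, -0.4170, 0.2085).
r_{12} = q_1·v_2 = 3.1277.
u_2 = v_2 − 3.1277·q_1 = (-0.9565, 2.0435, -0.6957, -4.6522).
‖u_2‖ = 5.2170, so q_2 = (-0.1833, 0.3917, -0.1333, -0.8917).
r_{13} = q_1·v_3 = 4.1703; r_{23} = q_2·v_3 = -0.5834.
u_3 = v_3 − 4.1703·q_1 + 0.5834·q_2 = (1.2843, 0.6198, 2.6613, -0.3898).
‖u_3‖ = 3.0444, so q_3 = (0.4219, 0.2036, 0.8742, -0.1280).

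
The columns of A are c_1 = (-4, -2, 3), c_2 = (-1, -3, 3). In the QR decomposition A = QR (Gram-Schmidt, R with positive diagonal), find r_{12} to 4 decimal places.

r_{12} = 3.5282

q_1 = c_1/‖c_1‖ = (-4, -2, 3)/5.3852 = (-0.7428, -0.3714, 0.5571).
r_{12} = q_1·c_2 = 3.5282.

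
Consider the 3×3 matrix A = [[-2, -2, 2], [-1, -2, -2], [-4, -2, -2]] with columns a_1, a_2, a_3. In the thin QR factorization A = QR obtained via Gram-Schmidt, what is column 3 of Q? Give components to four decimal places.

a_1 = (-2, -1, -4); ‖a_1‖ = 4.5826, so q_1 = (-0.4364, -0.2182, -0.8729).
q_1·a_2 = (-0.4364)·(-2) + (-0.2182)·(-2) + (-0.8729)·(-2) = 3.0551.
u_2 = a_2 − 3.0551·q_1 = (-0.6667, -1.3333, 0.6667).
‖u_2‖ = 1.6330, so q_2 = (-0.4082, -0.8165, 0.4082).
q_1·a_3 = (-0.4364)·2 + (-0.2182)·(-2) + (-0.8729)·(-2) = 1.3093; q_2·a_3 = (-0.4082)·2 + (-0.8165)·(-2) + 0.4082·(-2) = 0.0000.
u_3 = a_3 − 1.3093·q_1 + 0.0000·q_2 = (2.5714, -1.7143, -0.8571).
‖u_3‖ = 3.2071, so q_3 = (0.8018, -0.5345, -0.2673).

q_3 = (0.8018, -0.5345, -0.2673)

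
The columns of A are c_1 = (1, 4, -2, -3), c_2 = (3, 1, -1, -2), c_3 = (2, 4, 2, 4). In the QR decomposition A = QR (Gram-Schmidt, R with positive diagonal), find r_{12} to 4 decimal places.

q_1 = c_1/‖c_1‖ = (1, 4, -2, -3)/5.4772 = (0.1826, 0.7303, -0.3651, -0.5477).
r_{12} = q_1·c_2 = 2.7386.

r_{12} = 2.7386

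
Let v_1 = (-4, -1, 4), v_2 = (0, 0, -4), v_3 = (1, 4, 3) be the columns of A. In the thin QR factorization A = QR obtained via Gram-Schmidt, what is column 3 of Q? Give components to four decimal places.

q_3 = (-0.2425, 0.9701, 0.0000)

q_1 = v_1/‖v_1‖ = (-4, -1, 4)/5.7446 = (-0.6963, -0.1741, 0.6963).
r_{12} = q_1·v_2 = -2.7852.
u_2 = v_2 + 2.7852·q_1 = (-1.9394, -0.4848, -2.0606).
‖u_2‖ = 2.8710, so q_2 = (-0.6755, -0.1689, -0.7177).
r_{13} = q_1·v_3 = 0.6963; r_{23} = q_2·v_3 = -3.5043.
u_3 = v_3 − 0.6963·q_1 + 3.5043·q_2 = (-0.8824, 3.5294, 0.0000).
‖u_3‖ = 3.6380, so q_3 = (-0.2425, 0.9701, 0.0000).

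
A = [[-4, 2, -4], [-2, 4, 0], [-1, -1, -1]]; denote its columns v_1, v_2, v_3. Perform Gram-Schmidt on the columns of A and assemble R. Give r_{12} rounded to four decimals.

r_{12} = -3.2733

v_1 = (-4, -2, -1); ‖v_1‖ = 4.5826, so e_1 = (-0.8729, -0.4364, -0.2182).
r_{12} = e_1·v_2 = -3.2733.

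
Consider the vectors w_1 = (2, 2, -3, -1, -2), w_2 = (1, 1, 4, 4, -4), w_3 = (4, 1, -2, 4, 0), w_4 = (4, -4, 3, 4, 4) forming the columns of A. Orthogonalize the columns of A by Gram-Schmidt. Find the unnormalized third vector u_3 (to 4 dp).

q_1 = w_1/‖w_1‖ = (2, 2, -3, -1, -2)/4.6904 = (0.4264, 0.4264, -0.6396, -0.2132, -0.4264).
r_{12} = q_1·w_2 = -0.8528.
u_2 = w_2 + 0.8528·q_1 = (1.3636, 1.3636, 3.4545, 3.8182, -4.3636).
‖u_2‖ = 7.0195, so q_2 = (0.1943, 0.1943, 0.4921, 0.5439, -0.6216).
r_{13} = q_1·w_3 = 2.5584; r_{23} = q_2·w_3 = 2.1628.
u_3 = w_3 − 2.5584·q_1 − 2.1628·q_2 = (2.4889, -0.5111, -1.4280, 3.3690, 2.4354).

u_3 = (2.4889, -0.5111, -1.4280, 3.3690, 2.4354)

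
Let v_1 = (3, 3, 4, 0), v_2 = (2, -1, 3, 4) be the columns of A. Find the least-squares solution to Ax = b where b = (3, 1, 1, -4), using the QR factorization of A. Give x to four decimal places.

x = (0.7547, -0.6440)

v_1 = (3, 3, 4, 0); ‖v_1‖ = 5.8310, so e_1 = (0.5145, 0.5145, 0.6860, 0.0000).
e_1·v_2 = 0.5145·2 + 0.5145·(-1) + 0.6860·3 + 0.0000·4 = 2.5725.
u_2 = v_2 − 2.5725·e_1 = (0.6765, -2.3235, 1.2353, 4.0000).
‖u_2‖ = 4.8355, so e_2 = (0.1399, -0.4805, 0.2555, 0.8272).
Qᵀb = (2.7440, -3.1142).
Back-substitute: x_2 = -3.1142/4.8355 = -0.6440.
x_1 = (2.7440 − 2.5725·(-0.6440))/5.8310 = 0.7547.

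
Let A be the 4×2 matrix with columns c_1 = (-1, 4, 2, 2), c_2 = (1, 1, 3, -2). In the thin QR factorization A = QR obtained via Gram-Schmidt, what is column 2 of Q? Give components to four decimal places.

e_2 = (0.3207, 0.0535, 0.6949, -0.6414)

c_1 = (-1, 4, 2, 2); ‖c_1‖ = 5.0000, so e_1 = (-0.2000, 0.8000, 0.4000, 0.4000).
e_1·c_2 = (-0.2000)·1 + 0.8000·1 + 0.4000·3 + 0.4000·(-2) = 1.0000.
u_2 = c_2 − 1.0000·e_1 = (1.2000, 0.2000, 2.6000, -2.4000).
‖u_2‖ = 3.7417, so e_2 = (0.3207, 0.0535, 0.6949, -0.6414).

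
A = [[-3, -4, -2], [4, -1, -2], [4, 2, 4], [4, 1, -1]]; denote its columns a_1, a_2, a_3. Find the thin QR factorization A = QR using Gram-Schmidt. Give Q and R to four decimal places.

Q = [[-0.3974, -0.7615, 0.3543], [0.5298, -0.6209, -0.1613], [0.5298, 0.1541, 0.8289], [0.5298, -0.1042, -0.4018]], R = [[7.5498, 2.6491, 1.3245], [0.0000, 3.8707, 3.4855], [0.0000, 0.0000, 3.3312]]

a_1 = (-3, 4, 4, 4); ‖a_1‖ = 7.5498, so q_1 = (-0.3974, 0.5298, 0.5298, 0.5298).
q_1·a_2 = (-0.3974)·(-4) + 0.5298·(-1) + 0.5298·2 + 0.5298·1 = 2.6491.
u_2 = a_2 − 2.6491·q_1 = (-2.9474, -2.4035, 0.5965, -0.4035).
‖u_2‖ = 3.8707, so q_2 = (-0.7615, -0.6209, 0.1541, -0.1042).
q_1·a_3 = (-0.3974)·(-2) + 0.5298·(-2) + 0.5298·4 + 0.5298·(-1) = 1.3245; q_2·a_3 = (-0.7615)·(-2) + (-0.6209)·(-2) + 0.1541·4 + (-0.1042)·(-1) = 3.4855.
u_3 = a_3 − 1.3245·q_1 − 3.4855·q_2 = (1.1803, -0.5375, 2.7611, -1.3384).
‖u_3‖ = 3.3312, so q_3 = (0.3543, -0.1613, 0.8289, -0.4018).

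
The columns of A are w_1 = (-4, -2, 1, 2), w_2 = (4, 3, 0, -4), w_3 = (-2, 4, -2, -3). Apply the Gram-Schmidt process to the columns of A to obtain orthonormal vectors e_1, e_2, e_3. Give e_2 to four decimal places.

e_2 = (-0.3578, 0.2683, 0.5367, -0.7155)

e_1 = w_1/‖w_1‖ = (-4, -2, 1, 2)/5.0000 = (-0.8000, -0.4000, 0.2000, 0.4000).
r_{12} = e_1·w_2 = -6.0000.
u_2 = w_2 + 6.0000·e_1 = (-0.8000, 0.6000, 1.2000, -1.6000).
‖u_2‖ = 2.2361, so e_2 = (-0.3578, 0.2683, 0.5367, -0.7155).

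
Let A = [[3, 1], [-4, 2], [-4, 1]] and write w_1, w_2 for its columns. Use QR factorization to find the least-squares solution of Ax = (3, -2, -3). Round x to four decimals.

e_1 = w_1/‖w_1‖ = (3, -4, -4)/6.4031 = (0.4685, -0.6247, -0.6247).
r_{12} = e_1·w_2 = -1.4056.
u_2 = w_2 + 1.4056·e_1 = (1.6585, 1.1220, 0.1220).
‖u_2‖ = 2.0061, so e_2 = (0.8268, 0.5593, 0.0608).
Qᵀb = (4.5290, 1.1793).
Back-substitute: x_2 = 1.1793/2.0061 = 0.5879.
x_1 = (4.5290 + 1.4056·0.5879)/6.4031 = 0.8364.

x = (0.8364, 0.5879)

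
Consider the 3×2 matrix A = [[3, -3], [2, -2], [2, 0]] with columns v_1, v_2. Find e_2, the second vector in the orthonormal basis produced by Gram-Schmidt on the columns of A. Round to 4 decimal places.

e_2 = (-0.4036, -0.2691, 0.8745)

v_1 = (3, 2, 2); ‖v_1‖ = 4.1231, so e_1 = (0.7276, 0.4851, 0.4851).
e_1·v_2 = 0.7276·(-3) + 0.4851·(-2) + 0.4851·0 = -3.1530.
u_2 = v_2 + 3.1530·e_1 = (-0.7059, -0.4706, 1.5294).
‖u_2‖ = 1.7489, so e_2 = (-0.4036, -0.2691, 0.8745).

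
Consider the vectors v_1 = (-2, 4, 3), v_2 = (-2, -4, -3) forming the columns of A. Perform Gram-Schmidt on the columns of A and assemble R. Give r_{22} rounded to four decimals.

r_{22} = 3.7139

v_1 = (-2, 4, 3); ‖v_1‖ = 5.3852, so q_1 = (-0.3714, 0.7428, 0.5571).
q_1·v_2 = (-0.3714)·(-2) + 0.7428·(-4) + 0.5571·(-3) = -3.8996.
u_2 = v_2 + 3.8996·q_1 = (-3.4483, -1.1034, -0.8276).
r_{22} = ‖u_2‖ = 3.7139.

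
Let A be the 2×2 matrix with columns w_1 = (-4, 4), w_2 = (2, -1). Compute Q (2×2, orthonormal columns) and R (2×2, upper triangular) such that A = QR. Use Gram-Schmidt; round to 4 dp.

e_1 = w_1/‖w_1‖ = (-4, 4)/5.6569 = (-0.7071, 0.7071).
r_{12} = e_1·w_2 = -2.1213.
u_2 = w_2 + 2.1213·e_1 = (0.5000, 0.5000).
‖u_2‖ = 0.7071, so e_2 = (0.7071, 0.7071).

Q = [[-0.7071, 0.7071], [0.7071, 0.7071]], R = [[5.6569, -2.1213], [0.0000, 0.7071]]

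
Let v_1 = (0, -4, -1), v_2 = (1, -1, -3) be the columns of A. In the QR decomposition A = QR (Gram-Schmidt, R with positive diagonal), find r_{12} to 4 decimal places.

r_{12} = 1.6977

v_1 = (0, -4, -1); ‖v_1‖ = 4.1231, so e_1 = (0.0000, -0.9701, -0.2425).
r_{12} = e_1·v_2 = 1.6977.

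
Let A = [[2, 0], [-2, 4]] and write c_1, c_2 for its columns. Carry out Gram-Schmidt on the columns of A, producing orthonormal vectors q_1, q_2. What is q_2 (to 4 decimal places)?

q_2 = (0.7071, 0.7071)

c_1 = (2, -2); ‖c_1‖ = 2.8284, so q_1 = (0.7071, -0.7071).
q_1·c_2 = 0.7071·0 + (-0.7071)·4 = -2.8284.
u_2 = c_2 + 2.8284·q_1 = (2.0000, 2.0000).
‖u_2‖ = 2.8284, so q_2 = (0.7071, 0.7071).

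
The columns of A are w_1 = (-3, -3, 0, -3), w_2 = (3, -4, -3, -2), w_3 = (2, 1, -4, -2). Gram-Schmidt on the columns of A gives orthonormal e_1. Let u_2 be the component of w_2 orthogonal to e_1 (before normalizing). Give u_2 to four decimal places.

w_1 = (-3, -3, 0, -3); ‖w_1‖ = 5.1962, so e_1 = (-0.5774, -0.5774, 0.0000, -0.5774).
e_1·w_2 = (-0.5774)·3 + (-0.5774)·(-4) + 0.0000·(-3) + (-0.5774)·(-2) = 1.7321.
u_2 = w_2 − 1.7321·e_1 = (4.0000, -3.0000, -3.0000, -1.0000).

u_2 = (4.0000, -3.0000, -3.0000, -1.0000)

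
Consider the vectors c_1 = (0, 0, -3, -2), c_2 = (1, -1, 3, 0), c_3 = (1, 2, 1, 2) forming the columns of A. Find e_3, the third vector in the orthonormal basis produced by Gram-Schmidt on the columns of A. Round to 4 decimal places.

c_1 = (0, 0, -3, -2); ‖c_1‖ = 3.6056, so e_1 = (0.0000, 0.0000, -0.8321, -0.5547).
e_1·c_2 = 0.0000·1 + 0.0000·(-1) + (-0.8321)·3 + (-0.5547)·0 = -2.4962.
u_2 = c_2 + 2.4962·e_1 = (1.0000, -1.0000, 0.9231, -1.3846).
‖u_2‖ = 2.1839, so e_2 = (0.4579, -0.4579, 0.4227, -0.6340).
e_1·c_3 = 0.0000·1 + 0.0000·2 + (-0.8321)·1 + (-0.5547)·2 = -1.9415; e_2·c_3 = 0.4579·1 + (-0.4579)·2 + 0.4227·1 + (-0.6340)·2 = -1.3033.
u_3 = c_3 + 1.9415·e_1 + 1.3033·e_2 = (1.5968, 1.4032, -0.0645, 0.0968).
‖u_3‖ = 2.1289, so e_3 = (0.7500, 0.6591, -0.0303, 0.0455).

e_3 = (0.7500, 0.6591, -0.0303, 0.0455)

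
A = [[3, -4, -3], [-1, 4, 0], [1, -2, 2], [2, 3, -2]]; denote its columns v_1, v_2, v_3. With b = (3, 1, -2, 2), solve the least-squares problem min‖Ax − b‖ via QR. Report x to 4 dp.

x = (-0.0081, 0.0874, -1.0156)

v_1 = (3, -1, 1, 2); ‖v_1‖ = 3.8730, so e_1 = (0.7746, -0.2582, 0.2582, 0.5164).
e_1·v_2 = 0.7746·(-4) + (-0.2582)·4 + 0.2582·(-2) + 0.5164·3 = -3.0984.
u_2 = v_2 + 3.0984·e_1 = (-1.6000, 3.2000, -1.2000, 4.6000).
‖u_2‖ = 5.9498, so e_2 = (-0.2689, 0.5378, -0.2017, 0.7731).
e_1·v_3 = 0.7746·(-3) + (-0.2582)·0 + 0.2582·2 + 0.5164·(-2) = -2.8402; e_2·v_3 = (-0.2689)·(-3) + 0.5378·0 + (-0.2017)·2 + 0.7731·(-2) = -1.1429.
u_3 = v_3 + 2.8402·e_1 + 1.1429·e_2 = (-1.1073, -0.1186, 2.5028, 0.3503).
‖u_3‖ = 2.7617, so e_3 = (-0.4010, -0.0430, 0.9063, 0.1268).
Qᵀb = (2.5820, 1.6807, -2.8047).
Back-substitute: x_3 = -2.8047/2.7617 = -1.0156.
x_2 = (1.6807 + 1.1429·(-1.0156))/5.9498 = 0.0874.
x_1 = (2.5820 + 3.0984·0.0874 + 2.8402·(-1.0156))/3.8730 = -0.0081.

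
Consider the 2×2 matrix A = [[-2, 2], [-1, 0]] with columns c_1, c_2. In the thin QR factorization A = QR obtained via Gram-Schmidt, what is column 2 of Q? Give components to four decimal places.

c_1 = (-2, -1); ‖c_1‖ = 2.2361, so e_1 = (-0.8944, -0.4472).
e_1·c_2 = (-0.8944)·2 + (-0.4472)·0 = -1.7889.
u_2 = c_2 + 1.7889·e_1 = (0.4000, -0.8000).
‖u_2‖ = 0.8944, so e_2 = (0.4472, -0.8944).

e_2 = (0.4472, -0.8944)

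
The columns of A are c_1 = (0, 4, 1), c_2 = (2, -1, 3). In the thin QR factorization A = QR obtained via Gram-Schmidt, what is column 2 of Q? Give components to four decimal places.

c_1 = (0, 4, 1); ‖c_1‖ = 4.1231, so e_1 = (0.0000, 0.9701, 0.2425).
e_1·c_2 = 0.0000·2 + 0.9701·(-1) + 0.2425·3 = -0.2425.
u_2 = c_2 + 0.2425·e_1 = (2.0000, -0.7647, 3.0588).
‖u_2‖ = 3.7338, so e_2 = (0.5356, -0.2048, 0.8192).

e_2 = (0.5356, -0.2048, 0.8192)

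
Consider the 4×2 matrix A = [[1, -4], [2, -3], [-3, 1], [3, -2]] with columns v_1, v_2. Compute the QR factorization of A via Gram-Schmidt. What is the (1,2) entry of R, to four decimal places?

r_{12} = -3.9618

e_1 = v_1/‖v_1‖ = (1, 2, -3, 3)/4.7958 = (0.2085, 0.4170, -0.6255, 0.6255).
r_{12} = e_1·v_2 = -3.9618.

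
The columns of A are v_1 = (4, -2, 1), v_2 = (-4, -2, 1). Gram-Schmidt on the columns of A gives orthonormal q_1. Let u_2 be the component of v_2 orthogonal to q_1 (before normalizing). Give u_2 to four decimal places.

u_2 = (-1.9048, -3.0476, 1.5238)

q_1 = v_1/‖v_1‖ = (4, -2, 1)/4.5826 = (0.8729, -0.4364, 0.2182).
r_{12} = q_1·v_2 = -2.4004.
u_2 = v_2 + 2.4004·q_1 = (-1.9048, -3.0476, 1.5238).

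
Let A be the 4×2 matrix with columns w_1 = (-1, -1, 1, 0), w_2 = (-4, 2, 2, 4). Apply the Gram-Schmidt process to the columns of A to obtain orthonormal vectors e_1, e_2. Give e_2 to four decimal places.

e_2 = (-0.4529, 0.5661, 0.1132, 0.6794)

w_1 = (-1, -1, 1, 0); ‖w_1‖ = 1.7321, so e_1 = (-0.5774, -0.5774, 0.5774, 0.0000).
e_1·w_2 = (-0.5774)·(-4) + (-0.5774)·2 + 0.5774·2 + 0.0000·4 = 2.3094.
u_2 = w_2 − 2.3094·e_1 = (-2.6667, 3.3333, 0.6667, 4.0000).
‖u_2‖ = 5.8878, so e_2 = (-0.4529, 0.5661, 0.1132, 0.6794).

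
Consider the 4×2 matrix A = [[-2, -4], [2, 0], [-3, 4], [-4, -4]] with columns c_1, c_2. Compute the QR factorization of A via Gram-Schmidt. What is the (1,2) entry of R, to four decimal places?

c_1 = (-2, 2, -3, -4); ‖c_1‖ = 5.7446, so e_1 = (-0.3482, 0.3482, -0.5222, -0.6963).
r_{12} = e_1·c_2 = 2.0889.

r_{12} = 2.0889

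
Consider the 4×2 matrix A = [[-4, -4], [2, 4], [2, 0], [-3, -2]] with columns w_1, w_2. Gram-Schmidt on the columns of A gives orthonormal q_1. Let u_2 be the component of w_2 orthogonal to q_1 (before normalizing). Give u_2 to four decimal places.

w_1 = (-4, 2, 2, -3); ‖w_1‖ = 5.7446, so q_1 = (-0.6963, 0.3482, 0.3482, -0.5222).
q_1·w_2 = (-0.6963)·(-4) + 0.3482·4 + 0.3482·0 + (-0.5222)·(-2) = 5.2223.
u_2 = w_2 − 5.2223·q_1 = (-0.3636, 2.1818, -1.8182, 0.7273).

u_2 = (-0.3636, 2.1818, -1.8182, 0.7273)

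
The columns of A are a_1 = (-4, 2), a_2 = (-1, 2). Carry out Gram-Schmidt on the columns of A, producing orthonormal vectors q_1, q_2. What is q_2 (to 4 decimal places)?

a_1 = (-4, 2); ‖a_1‖ = 4.4721, so q_1 = (-0.8944, 0.4472).
q_1·a_2 = (-0.8944)·(-1) + 0.4472·2 = 1.7889.
u_2 = a_2 − 1.7889·q_1 = (0.6000, 1.2000).
‖u_2‖ = 1.3416, so q_2 = (0.4472, 0.8944).

q_2 = (0.4472, 0.8944)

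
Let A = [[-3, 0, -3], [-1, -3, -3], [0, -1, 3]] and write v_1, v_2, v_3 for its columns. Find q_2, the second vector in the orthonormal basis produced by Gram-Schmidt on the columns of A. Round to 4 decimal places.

q_2 = (0.2983, -0.8950, -0.3315)

q_1 = v_1/‖v_1‖ = (-3, -1, 0)/3.1623 = (-0.9487, -0.3162, 0.0000).
r_{12} = q_1·v_2 = 0.9487.
u_2 = v_2 − 0.9487·q_1 = (0.9000, -2.7000, -1.0000).
‖u_2‖ = 3.0166, so q_2 = (0.2983, -0.8950, -0.3315).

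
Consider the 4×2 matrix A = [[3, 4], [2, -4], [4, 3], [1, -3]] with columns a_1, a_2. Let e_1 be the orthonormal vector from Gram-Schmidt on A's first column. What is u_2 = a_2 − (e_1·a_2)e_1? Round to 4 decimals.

e_1 = a_1/‖a_1‖ = (3, 2, 4, 1)/5.4772 = (0.5477, 0.3651, 0.7303, 0.1826).
r_{12} = e_1·a_2 = 2.3735.
u_2 = a_2 − 2.3735·e_1 = (2.7000, -4.8667, 1.2667, -3.4333).

u_2 = (2.7000, -4.8667, 1.2667, -3.4333)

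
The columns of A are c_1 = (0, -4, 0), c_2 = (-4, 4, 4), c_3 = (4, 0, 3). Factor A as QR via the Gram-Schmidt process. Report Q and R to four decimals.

c_1 = (0, -4, 0); ‖c_1‖ = 4.0000, so e_1 = (0.0000, -1.0000, 0.0000).
e_1·c_2 = 0.0000·(-4) + (-1.0000)·4 + 0.0000·4 = -4.0000.
u_2 = c_2 + 4.0000·e_1 = (-4.0000, 0.0000, 4.0000).
‖u_2‖ = 5.6569, so e_2 = (-0.7071, 0.0000, 0.7071).
e_1·c_3 = 0.0000·4 + (-1.0000)·0 + 0.0000·3 = 0.0000; e_2·c_3 = (-0.7071)·4 + 0.0000·0 + 0.7071·3 = -0.7071.
u_3 = c_3 + 0.0000·e_1 + 0.7071·e_2 = (3.5000, 0.0000, 3.5000).
‖u_3‖ = 4.9497, so e_3 = (0.7071, 0.0000, 0.7071).

Q = [[0.0000, -0.7071, 0.7071], [-1.0000, 0.0000, 0.0000], [0.0000, 0.7071, 0.7071]], R = [[4.0000, -4.0000, 0.0000], [0.0000, 5.6569, -0.7071], [0.0000, 0.0000, 4.9497]]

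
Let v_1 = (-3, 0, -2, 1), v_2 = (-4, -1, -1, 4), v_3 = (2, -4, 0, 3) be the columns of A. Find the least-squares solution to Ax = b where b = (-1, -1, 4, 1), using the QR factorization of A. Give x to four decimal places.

x = (-2.2152, 1.4257, -0.4500)

v_1 = (-3, 0, -2, 1); ‖v_1‖ = 3.7417, so e_1 = (-0.8018, 0.0000, -0.5345, 0.2673).
e_1·v_2 = (-0.8018)·(-4) + 0.0000·(-1) + (-0.5345)·(-1) + 0.2673·4 = 4.8107.
u_2 = v_2 − 4.8107·e_1 = (-0.1429, -1.0000, 1.5714, 2.7143).
‖u_2‖ = 3.2950, so e_2 = (-0.0434, -0.3035, 0.4769, 0.8238).
e_1·v_3 = (-0.8018)·2 + 0.0000·(-4) + (-0.5345)·0 + 0.2673·3 = -0.8018; e_2·v_3 = (-0.0434)·2 + (-0.3035)·(-4) + 0.4769·0 + 0.8238·3 = 3.5985.
u_3 = v_3 + 0.8018·e_1 − 3.5985·e_2 = (1.5132, -2.9079, -2.1447, 0.2500).
‖u_3‖ = 3.9253, so e_3 = (0.3855, -0.7408, -0.5464, 0.0637).
Qᵀb = (-1.0690, 3.0782, -1.7665).
Back-substitute: x_3 = -1.7665/3.9253 = -0.4500.
x_2 = (3.0782 − 3.5985·(-0.4500))/3.2950 = 1.4257.
x_1 = (-1.0690 − 4.8107·1.4257 + 0.8018·(-0.4500))/3.7417 = -2.2152.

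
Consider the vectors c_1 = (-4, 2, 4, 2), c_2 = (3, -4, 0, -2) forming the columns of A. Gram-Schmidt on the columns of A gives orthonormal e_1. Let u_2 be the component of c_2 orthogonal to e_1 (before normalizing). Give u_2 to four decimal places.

u_2 = (0.6000, -2.8000, 2.4000, -0.8000)

c_1 = (-4, 2, 4, 2); ‖c_1‖ = 6.3246, so e_1 = (-0.6325, 0.3162, 0.6325, 0.3162).
e_1·c_2 = (-0.6325)·3 + 0.3162·(-4) + 0.6325·0 + 0.3162·(-2) = -3.7947.
u_2 = c_2 + 3.7947·e_1 = (0.6000, -2.8000, 2.4000, -0.8000).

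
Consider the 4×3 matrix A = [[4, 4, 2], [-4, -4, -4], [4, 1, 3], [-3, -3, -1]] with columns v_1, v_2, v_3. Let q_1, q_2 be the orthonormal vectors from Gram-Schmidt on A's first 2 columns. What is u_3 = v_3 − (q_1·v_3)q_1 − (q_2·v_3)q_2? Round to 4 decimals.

u_3 = (-0.6341, -1.3659, 0.0000, 0.9756)

v_1 = (4, -4, 4, -3); ‖v_1‖ = 7.5498, so q_1 = (0.5298, -0.5298, 0.5298, -0.3974).
q_1·v_2 = 0.5298·4 + (-0.5298)·(-4) + 0.5298·1 + (-0.3974)·(-3) = 5.9604.
u_2 = v_2 − 5.9604·q_1 = (0.8421, -0.8421, -2.1579, -0.6316).
‖u_2‖ = 2.5443, so q_2 = (0.3310, -0.3310, -0.8481, -0.2482).
q_1·v_3 = 0.5298·2 + (-0.5298)·(-4) + 0.5298·3 + (-0.3974)·(-1) = 5.1657; q_2·v_3 = 0.3310·2 + (-0.3310)·(-4) + (-0.8481)·3 + (-0.2482)·(-1) = -0.3103.
u_3 = v_3 − 5.1657·q_1 + 0.3103·q_2 = (-0.6341, -1.3659, 0.0000, 0.9756).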